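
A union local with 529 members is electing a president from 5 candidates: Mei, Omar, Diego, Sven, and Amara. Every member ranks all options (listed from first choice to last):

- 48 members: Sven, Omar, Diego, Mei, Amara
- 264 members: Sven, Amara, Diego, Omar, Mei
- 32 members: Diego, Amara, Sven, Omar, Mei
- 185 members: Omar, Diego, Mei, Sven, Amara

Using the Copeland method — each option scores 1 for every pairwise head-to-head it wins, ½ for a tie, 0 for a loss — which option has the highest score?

Mei: loses to Omar, Diego, Sven, and Amara → score 0.
Omar: beats Mei; loses to Diego, Sven, and Amara → score 1.
Diego: beats Mei, Omar, and Amara; loses to Sven → score 3.
Sven: beats Mei, Omar, Diego, and Amara → score 4.
Amara: beats Mei and Omar; loses to Diego and Sven → score 2.
Sven has the best pairwise record.

Sven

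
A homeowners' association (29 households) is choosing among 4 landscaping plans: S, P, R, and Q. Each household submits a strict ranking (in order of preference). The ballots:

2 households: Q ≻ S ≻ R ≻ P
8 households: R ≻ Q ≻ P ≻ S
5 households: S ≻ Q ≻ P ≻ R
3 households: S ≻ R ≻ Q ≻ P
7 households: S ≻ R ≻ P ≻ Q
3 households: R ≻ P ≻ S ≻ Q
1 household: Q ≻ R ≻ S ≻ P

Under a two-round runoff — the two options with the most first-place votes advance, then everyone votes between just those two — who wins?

Round 1 first-place votes: S 15, P 0, R 11, Q 3.
S and R advance.
Runoff: S is preferred to R by 17 voters; R by 12.
S wins the runoff.

S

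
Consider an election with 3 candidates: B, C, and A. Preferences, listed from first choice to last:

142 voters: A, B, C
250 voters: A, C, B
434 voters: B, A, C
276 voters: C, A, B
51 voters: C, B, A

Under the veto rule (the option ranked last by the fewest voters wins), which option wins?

Last-place votes: B 526, C 576, A 51.
A is ranked last by the fewest voters, so A wins.

A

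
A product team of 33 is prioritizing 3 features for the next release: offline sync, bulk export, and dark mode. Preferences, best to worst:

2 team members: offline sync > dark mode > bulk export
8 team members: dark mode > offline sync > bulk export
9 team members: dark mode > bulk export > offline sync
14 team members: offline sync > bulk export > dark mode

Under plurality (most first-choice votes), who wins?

dark mode

First-place votes: offline sync 16, bulk export 0, dark mode 17.
dark mode has the most first-place votes.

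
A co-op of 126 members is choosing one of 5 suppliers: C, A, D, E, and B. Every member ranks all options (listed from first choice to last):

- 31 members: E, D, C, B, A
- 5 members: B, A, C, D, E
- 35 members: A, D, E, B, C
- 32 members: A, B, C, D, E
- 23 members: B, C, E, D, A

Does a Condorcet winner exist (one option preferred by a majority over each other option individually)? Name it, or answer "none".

A vs C: 72–54 for A.
A vs D: 72–54 for A.
A vs E: 72–54 for A.
A vs B: 67–59 for A.
A beats every other option head-to-head.

A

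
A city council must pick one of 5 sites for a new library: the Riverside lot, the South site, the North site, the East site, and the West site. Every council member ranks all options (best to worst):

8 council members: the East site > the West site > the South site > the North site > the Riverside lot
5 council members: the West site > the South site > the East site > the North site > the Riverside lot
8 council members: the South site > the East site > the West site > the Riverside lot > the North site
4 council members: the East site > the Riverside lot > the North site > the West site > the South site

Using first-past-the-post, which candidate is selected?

the East site

First-place votes: the Riverside lot 0, the South site 8, the North site 0, the East site 12, the West site 5.
the East site has the most first-place votes.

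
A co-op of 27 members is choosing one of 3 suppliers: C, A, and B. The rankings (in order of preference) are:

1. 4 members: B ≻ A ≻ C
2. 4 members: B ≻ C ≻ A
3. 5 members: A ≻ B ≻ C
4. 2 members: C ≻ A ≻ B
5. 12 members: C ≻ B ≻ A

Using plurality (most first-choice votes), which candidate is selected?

C

First-place votes: C 14, A 5, B 8.
C has the most first-place votes.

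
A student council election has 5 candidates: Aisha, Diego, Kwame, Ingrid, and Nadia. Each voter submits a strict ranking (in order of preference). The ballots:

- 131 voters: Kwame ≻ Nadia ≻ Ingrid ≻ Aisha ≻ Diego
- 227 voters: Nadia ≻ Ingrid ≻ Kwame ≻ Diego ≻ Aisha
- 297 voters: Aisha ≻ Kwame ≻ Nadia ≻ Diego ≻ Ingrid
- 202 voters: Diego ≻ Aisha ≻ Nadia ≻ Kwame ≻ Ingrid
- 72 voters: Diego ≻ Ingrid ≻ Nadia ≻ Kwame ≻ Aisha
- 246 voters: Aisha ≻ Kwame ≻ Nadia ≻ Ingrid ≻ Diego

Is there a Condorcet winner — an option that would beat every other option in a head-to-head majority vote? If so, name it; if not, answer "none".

Aisha vs Diego: 674–501 for Aisha.
Aisha vs Kwame: 745–430 for Aisha.
Aisha vs Ingrid: 745–430 for Aisha.
Aisha vs Nadia: 745–430 for Aisha.
Aisha beats every other option head-to-head.

Aisha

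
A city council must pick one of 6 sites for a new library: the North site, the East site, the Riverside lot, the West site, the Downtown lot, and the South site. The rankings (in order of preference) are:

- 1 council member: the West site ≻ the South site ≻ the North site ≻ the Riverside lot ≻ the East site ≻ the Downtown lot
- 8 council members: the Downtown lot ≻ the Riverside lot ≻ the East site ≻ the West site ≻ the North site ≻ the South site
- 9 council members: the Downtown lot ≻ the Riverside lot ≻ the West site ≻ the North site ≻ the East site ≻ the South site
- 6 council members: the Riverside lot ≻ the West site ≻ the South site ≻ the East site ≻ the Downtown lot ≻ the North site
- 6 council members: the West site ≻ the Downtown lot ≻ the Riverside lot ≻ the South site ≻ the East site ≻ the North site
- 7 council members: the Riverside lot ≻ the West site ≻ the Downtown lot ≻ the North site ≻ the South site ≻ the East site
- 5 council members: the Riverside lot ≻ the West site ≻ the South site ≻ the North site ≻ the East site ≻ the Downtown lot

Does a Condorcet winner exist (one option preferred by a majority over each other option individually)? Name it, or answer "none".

Checking pairwise contests:
the Riverside lot beats the North site 41–1.
the North site beats the East site 22–20.
the Downtown lot beats the Riverside lot 23–19.
the Riverside lot beats the West site 35–7.
the West site beats the Downtown lot 25–17.
the North site beats the South site 24–18.
Every option loses at least one head-to-head, so there is no Condorcet winner.

none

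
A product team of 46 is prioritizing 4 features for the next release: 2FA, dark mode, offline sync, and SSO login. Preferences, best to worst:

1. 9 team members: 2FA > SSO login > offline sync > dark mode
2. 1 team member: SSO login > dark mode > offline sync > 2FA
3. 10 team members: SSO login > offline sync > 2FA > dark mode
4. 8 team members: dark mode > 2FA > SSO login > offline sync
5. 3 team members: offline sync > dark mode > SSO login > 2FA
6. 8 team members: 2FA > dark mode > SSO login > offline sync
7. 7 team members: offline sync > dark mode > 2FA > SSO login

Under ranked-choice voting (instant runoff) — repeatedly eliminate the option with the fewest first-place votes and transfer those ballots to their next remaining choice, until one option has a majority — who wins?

2FA

Round 1: 2FA 17, dark mode 8, offline sync 10, SSO login 11. Eliminate dark mode.
Round 2: 2FA 25, offline sync 10, SSO login 11. 2FA has a majority.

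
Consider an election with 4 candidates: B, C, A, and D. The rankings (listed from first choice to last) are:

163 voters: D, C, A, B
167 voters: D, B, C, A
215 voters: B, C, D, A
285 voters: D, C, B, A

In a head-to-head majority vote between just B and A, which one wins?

Voters preferring B to A: 667; preferring A to B: 163.
B wins the head-to-head.

B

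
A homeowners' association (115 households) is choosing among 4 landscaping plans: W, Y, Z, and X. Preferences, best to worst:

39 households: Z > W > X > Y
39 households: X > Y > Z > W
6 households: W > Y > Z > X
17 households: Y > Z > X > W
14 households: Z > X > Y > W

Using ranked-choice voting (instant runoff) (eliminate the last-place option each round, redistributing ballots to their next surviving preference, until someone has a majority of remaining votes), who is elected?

Round 1: W 6, Y 17, Z 53, X 39. Eliminate W.
Round 2: Y 23, Z 53, X 39. Eliminate Y.
Round 3: Z 76, X 39. Z has a majority.

Z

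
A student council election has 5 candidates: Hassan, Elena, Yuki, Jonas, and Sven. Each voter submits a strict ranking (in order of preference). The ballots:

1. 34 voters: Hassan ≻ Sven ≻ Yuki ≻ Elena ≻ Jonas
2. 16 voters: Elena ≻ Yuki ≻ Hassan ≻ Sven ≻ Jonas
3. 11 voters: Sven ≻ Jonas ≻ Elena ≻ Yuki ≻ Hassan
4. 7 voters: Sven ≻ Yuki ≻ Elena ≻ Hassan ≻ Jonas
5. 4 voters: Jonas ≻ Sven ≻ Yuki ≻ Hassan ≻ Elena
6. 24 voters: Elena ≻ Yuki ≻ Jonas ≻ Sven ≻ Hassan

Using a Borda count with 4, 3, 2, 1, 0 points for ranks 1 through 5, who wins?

Elena

Hassan: 34·4 + 16·2 + 11·0 + 7·1 + 4·1 + 24·0 = 179
Elena: 34·1 + 16·4 + 11·2 + 7·2 + 4·0 + 24·4 = 230
Yuki: 34·2 + 16·3 + 11·1 + 7·3 + 4·2 + 24·3 = 228
Jonas: 34·0 + 16·0 + 11·3 + 7·0 + 4·4 + 24·2 = 97
Sven: 34·3 + 16·1 + 11·4 + 7·4 + 4·3 + 24·1 = 226
Elena has the highest Borda score (230).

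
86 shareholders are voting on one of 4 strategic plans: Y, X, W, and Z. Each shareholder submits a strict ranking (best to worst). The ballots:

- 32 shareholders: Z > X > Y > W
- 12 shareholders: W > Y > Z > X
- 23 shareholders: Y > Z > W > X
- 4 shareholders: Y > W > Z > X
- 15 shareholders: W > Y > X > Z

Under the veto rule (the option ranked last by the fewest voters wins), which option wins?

Y

Last-place votes: Y 0, X 39, W 32, Z 15.
Y is ranked last by the fewest voters, so Y wins.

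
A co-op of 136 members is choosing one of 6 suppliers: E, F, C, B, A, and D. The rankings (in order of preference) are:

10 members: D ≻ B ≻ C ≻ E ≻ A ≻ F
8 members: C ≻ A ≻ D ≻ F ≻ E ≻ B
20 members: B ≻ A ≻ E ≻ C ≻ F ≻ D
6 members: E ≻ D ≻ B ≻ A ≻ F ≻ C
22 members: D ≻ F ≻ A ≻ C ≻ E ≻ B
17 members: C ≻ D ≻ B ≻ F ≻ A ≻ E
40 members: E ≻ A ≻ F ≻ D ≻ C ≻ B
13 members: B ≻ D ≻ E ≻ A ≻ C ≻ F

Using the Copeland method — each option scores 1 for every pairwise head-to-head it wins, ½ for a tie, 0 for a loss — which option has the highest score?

E: beats F, C, B, and A; loses to D → score 4.
F: beats B; ties C; loses to E, A, and D → score 1.5.
C: beats B; ties F; loses to E, A, and D → score 1.5.
B: loses to E, F, C, A, and D → score 0.
A: beats F, C, and B; ties D; loses to E → score 3.5.
D: beats E, F, C, and B; ties A → score 4.5.
D has the best pairwise record.

D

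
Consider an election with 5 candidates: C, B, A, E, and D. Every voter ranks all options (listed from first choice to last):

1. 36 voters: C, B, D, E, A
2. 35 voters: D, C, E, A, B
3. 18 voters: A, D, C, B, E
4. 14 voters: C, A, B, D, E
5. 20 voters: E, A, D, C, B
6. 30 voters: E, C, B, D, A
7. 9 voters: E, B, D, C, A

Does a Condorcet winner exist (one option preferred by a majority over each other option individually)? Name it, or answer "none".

none

Checking pairwise contests:
D beats C 82–80.
C beats B 153–9.
C beats A 124–38.
C beats E 103–59.
B beats D 89–73.
Every option loses at least one head-to-head, so there is no Condorcet winner.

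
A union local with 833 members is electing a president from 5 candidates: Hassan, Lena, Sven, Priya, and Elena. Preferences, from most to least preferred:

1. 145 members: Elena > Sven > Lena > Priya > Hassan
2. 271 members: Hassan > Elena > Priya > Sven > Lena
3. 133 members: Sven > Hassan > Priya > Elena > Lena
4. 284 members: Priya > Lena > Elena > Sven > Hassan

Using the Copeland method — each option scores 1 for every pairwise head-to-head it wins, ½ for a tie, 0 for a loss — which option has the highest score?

Priya

Hassan: loses to Lena, Sven, Priya, and Elena → score 0.
Lena: beats Hassan; loses to Sven, Priya, and Elena → score 1.
Sven: beats Hassan and Lena; loses to Priya and Elena → score 2.
Priya: beats Hassan, Lena, Sven, and Elena → score 4.
Elena: beats Hassan, Lena, and Sven; loses to Priya → score 3.
Priya has the best pairwise record.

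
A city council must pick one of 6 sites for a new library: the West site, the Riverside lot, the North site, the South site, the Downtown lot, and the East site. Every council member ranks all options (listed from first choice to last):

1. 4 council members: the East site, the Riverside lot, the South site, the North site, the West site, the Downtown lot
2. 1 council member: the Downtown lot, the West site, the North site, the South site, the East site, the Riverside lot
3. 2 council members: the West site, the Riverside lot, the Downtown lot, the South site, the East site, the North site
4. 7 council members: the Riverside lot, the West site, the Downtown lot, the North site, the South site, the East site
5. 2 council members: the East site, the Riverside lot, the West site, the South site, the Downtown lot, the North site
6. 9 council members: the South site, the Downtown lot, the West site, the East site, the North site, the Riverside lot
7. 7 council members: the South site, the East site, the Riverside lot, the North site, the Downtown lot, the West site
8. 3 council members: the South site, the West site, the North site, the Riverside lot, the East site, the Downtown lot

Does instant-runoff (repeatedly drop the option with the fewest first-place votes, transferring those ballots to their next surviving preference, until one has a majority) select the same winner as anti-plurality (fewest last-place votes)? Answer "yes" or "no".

yes

Instant-runoff — R1 the West site 2, the Riverside lot 7, the North site 0, the South site 19, the Downtown lot 1, the East site 6 (the South site winner). Winner: the South site.
Anti-plurality — last-place votes: the West site 7, the Riverside lot 10, the North site 4, the South site 0, the Downtown lot 7, the East site 7. Winner: the South site.
The two methods agree.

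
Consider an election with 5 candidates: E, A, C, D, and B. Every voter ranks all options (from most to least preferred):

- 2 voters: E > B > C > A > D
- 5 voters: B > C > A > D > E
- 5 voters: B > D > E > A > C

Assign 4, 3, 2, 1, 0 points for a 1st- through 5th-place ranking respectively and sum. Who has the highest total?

E: 2·4 + 5·0 + 5·2 = 18
A: 2·1 + 5·2 + 5·1 = 17
C: 2·2 + 5·3 + 5·0 = 19
D: 2·0 + 5·1 + 5·3 = 20
B: 2·3 + 5·4 + 5·4 = 46
B has the highest Borda score (46).

B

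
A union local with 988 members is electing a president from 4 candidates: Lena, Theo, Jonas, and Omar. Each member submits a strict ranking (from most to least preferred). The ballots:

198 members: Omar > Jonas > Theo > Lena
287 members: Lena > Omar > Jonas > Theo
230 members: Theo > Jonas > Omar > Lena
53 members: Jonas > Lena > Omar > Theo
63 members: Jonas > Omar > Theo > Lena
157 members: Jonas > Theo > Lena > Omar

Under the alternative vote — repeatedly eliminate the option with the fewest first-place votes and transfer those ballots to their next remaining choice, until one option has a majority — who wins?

Round 1: Lena 287, Theo 230, Jonas 273, Omar 198. Eliminate Omar.
Round 2: Lena 287, Theo 230, Jonas 471. Eliminate Theo.
Round 3: Lena 287, Jonas 701. Jonas has a majority.

Jonas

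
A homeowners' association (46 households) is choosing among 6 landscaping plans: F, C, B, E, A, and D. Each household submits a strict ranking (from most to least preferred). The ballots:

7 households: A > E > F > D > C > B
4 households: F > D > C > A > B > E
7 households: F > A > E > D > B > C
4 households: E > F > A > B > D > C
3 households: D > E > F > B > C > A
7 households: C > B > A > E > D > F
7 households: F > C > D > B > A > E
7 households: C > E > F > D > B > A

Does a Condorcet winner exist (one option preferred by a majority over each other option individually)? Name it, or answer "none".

none

Checking pairwise contests:
E beats F 28–18.
F beats C 32–14.
F beats B 39–7.
C beats E 25–21.
F beats A 32–14.
F beats D 36–10.
Every option loses at least one head-to-head, so there is no Condorcet winner.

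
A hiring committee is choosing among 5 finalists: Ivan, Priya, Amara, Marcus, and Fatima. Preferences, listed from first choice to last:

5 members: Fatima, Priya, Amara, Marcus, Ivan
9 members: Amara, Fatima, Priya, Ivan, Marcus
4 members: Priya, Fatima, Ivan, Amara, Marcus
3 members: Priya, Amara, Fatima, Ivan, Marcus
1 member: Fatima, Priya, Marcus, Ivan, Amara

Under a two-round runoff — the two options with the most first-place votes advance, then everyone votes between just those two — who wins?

Round 1 first-place votes: Ivan 0, Priya 7, Amara 9, Marcus 0, Fatima 6.
Amara and Priya advance.
Runoff: Amara is preferred to Priya by 9 voters; Priya by 13.
Priya wins the runoff.

Priya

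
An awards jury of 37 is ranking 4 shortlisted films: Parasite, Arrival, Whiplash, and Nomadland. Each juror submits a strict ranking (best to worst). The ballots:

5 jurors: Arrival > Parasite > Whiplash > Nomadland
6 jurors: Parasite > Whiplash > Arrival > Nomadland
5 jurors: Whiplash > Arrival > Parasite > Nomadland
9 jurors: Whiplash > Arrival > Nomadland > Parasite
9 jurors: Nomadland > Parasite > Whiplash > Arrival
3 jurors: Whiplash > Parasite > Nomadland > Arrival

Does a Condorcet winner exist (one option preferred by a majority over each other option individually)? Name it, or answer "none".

Checking pairwise contests:
Arrival beats Parasite 19–18.
Whiplash beats Arrival 32–5.
Parasite beats Whiplash 20–17.
Parasite beats Nomadland 19–18.
Every option loses at least one head-to-head, so there is no Condorcet winner.

none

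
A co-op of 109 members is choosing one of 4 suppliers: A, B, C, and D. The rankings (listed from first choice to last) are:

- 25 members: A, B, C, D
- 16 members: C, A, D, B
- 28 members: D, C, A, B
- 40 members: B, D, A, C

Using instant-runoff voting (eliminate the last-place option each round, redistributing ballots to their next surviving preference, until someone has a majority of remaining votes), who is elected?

Round 1: A 25, B 40, C 16, D 28. Eliminate C.
Round 2: A 41, B 40, D 28. Eliminate D.
Round 3: A 69, B 40. A has a majority.

A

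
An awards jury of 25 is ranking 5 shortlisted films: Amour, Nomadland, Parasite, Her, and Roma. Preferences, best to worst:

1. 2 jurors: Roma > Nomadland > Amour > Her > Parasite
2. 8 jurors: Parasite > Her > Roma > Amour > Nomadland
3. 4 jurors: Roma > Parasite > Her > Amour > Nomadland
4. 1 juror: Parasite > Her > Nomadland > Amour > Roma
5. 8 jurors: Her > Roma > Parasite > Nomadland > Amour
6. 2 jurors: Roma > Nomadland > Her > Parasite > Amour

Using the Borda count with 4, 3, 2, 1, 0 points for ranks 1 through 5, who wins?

Amour: 2·2 + 8·1 + 4·1 + 1·1 + 8·0 + 2·0 = 17
Nomadland: 2·3 + 8·0 + 4·0 + 1·2 + 8·1 + 2·3 = 22
Parasite: 2·0 + 8·4 + 4·3 + 1·4 + 8·2 + 2·1 = 66
Her: 2·1 + 8·3 + 4·2 + 1·3 + 8·4 + 2·2 = 73
Roma: 2·4 + 8·2 + 4·4 + 1·0 + 8·3 + 2·4 = 72
Her has the highest Borda score (73).

Her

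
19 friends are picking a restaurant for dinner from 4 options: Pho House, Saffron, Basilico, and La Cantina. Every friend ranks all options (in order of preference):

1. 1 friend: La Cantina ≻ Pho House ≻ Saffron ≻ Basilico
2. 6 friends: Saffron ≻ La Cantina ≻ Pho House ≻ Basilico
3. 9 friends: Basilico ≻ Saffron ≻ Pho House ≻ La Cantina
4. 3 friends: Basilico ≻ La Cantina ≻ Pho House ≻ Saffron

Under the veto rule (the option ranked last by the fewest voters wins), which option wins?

Last-place votes: Pho House 0, Saffron 3, Basilico 7, La Cantina 9.
Pho House is ranked last by the fewest voters, so Pho House wins.

Pho House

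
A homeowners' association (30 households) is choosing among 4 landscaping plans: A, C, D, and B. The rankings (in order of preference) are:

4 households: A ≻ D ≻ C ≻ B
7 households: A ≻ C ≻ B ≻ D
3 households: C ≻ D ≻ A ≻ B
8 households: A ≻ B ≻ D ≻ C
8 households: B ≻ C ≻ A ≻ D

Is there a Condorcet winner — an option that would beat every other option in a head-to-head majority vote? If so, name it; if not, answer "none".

A

A vs C: 19–11 for A.
A vs D: 27–3 for A.
A vs B: 22–8 for A.
A beats every other option head-to-head.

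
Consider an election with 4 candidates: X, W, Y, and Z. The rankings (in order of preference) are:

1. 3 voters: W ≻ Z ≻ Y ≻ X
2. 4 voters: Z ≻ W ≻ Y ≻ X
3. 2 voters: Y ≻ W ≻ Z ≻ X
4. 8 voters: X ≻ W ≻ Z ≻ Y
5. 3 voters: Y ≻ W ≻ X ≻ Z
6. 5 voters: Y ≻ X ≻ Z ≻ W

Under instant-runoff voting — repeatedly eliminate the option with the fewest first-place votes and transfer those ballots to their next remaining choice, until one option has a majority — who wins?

Round 1: X 8, W 3, Y 10, Z 4. Eliminate W.
Round 2: X 8, Y 10, Z 7. Eliminate Z.
Round 3: X 8, Y 17. Y has a majority.

Y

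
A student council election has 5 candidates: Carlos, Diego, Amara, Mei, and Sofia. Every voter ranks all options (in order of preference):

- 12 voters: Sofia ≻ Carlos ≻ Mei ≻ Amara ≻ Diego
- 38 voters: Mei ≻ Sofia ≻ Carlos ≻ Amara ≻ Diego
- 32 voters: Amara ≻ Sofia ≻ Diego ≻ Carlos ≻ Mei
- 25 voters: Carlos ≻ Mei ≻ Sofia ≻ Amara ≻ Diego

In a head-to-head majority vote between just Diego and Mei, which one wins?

Voters preferring Diego to Mei: 32; preferring Mei to Diego: 75.
Mei wins the head-to-head.

Mei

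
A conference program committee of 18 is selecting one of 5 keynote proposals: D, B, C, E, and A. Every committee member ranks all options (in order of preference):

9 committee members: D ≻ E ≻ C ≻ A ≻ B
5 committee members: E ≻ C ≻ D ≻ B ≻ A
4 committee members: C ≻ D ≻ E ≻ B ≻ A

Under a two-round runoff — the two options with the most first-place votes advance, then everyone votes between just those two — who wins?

D

Round 1 first-place votes: D 9, B 0, C 4, E 5, A 0.
D and E advance.
Runoff: D is preferred to E by 13 voters; E by 5.
D wins the runoff.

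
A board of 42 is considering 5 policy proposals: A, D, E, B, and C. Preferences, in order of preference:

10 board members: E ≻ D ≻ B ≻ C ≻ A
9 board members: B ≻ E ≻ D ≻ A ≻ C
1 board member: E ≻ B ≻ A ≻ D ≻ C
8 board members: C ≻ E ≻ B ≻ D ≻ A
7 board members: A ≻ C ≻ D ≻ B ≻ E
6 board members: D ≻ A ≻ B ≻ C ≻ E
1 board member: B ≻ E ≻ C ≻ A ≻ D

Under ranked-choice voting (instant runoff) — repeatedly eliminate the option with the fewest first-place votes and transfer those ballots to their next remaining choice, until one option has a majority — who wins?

Round 1: A 7, D 6, E 11, B 10, C 8. Eliminate D.
Round 2: A 13, E 11, B 10, C 8. Eliminate C.
Round 3: A 13, E 19, B 10. Eliminate B.
Round 4: A 13, E 29. E has a majority.

E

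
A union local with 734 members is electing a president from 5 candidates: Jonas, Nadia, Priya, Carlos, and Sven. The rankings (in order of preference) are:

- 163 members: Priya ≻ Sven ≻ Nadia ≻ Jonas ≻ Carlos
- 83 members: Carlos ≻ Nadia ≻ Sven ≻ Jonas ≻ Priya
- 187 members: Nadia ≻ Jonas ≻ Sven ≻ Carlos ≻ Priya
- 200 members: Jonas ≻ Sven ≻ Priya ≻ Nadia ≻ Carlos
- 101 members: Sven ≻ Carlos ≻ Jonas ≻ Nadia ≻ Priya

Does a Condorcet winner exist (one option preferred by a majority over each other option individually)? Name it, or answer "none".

Checking pairwise contests:
Nadia beats Jonas 433–301.
Sven beats Nadia 464–270.
Jonas beats Priya 571–163.
Jonas beats Carlos 550–184.
Jonas beats Sven 387–347.
Every option loses at least one head-to-head, so there is no Condorcet winner.

none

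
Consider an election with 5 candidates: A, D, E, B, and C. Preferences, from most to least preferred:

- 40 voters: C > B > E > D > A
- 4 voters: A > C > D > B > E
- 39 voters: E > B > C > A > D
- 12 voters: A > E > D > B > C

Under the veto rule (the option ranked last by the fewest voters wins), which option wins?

B

Last-place votes: A 40, D 39, E 4, B 0, C 12.
B is ranked last by the fewest voters, so B wins.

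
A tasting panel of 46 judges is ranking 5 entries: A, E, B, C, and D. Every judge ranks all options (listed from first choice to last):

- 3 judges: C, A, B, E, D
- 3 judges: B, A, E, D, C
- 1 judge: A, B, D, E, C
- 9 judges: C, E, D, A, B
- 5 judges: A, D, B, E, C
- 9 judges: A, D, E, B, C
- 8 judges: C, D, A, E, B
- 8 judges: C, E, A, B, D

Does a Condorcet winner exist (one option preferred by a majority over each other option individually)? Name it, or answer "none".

C vs A: 28–18 for C.
C vs E: 28–18 for C.
C vs B: 28–18 for C.
C vs D: 28–18 for C.
C beats every other option head-to-head.

C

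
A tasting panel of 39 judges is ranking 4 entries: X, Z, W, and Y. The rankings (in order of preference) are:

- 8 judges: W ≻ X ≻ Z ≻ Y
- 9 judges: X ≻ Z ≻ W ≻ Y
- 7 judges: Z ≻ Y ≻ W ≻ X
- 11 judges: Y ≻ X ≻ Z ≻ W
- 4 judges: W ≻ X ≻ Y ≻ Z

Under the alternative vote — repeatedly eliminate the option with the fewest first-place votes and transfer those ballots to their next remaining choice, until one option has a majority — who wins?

W

Round 1: X 9, Z 7, W 12, Y 11. Eliminate Z.
Round 2: X 9, W 12, Y 18. Eliminate X.
Round 3: W 21, Y 18. W has a majority.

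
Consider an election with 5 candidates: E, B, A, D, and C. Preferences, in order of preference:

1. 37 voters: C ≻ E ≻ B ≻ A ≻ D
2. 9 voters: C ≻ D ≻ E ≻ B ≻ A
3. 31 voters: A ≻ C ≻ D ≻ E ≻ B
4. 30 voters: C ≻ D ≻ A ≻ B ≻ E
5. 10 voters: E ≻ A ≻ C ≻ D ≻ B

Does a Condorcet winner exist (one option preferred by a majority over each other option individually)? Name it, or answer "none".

C vs E: 107–10 for C.
C vs B: 117–0 for C.
C vs A: 76–41 for C.
C vs D: 117–0 for C.
C beats every other option head-to-head.

C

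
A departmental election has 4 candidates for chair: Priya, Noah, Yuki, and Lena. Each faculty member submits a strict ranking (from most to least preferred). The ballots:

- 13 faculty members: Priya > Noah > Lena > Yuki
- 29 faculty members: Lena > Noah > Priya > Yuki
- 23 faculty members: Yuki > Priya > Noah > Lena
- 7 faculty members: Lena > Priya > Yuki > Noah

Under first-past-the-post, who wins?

Lena

First-place votes: Priya 13, Noah 0, Yuki 23, Lena 36.
Lena has the most first-place votes.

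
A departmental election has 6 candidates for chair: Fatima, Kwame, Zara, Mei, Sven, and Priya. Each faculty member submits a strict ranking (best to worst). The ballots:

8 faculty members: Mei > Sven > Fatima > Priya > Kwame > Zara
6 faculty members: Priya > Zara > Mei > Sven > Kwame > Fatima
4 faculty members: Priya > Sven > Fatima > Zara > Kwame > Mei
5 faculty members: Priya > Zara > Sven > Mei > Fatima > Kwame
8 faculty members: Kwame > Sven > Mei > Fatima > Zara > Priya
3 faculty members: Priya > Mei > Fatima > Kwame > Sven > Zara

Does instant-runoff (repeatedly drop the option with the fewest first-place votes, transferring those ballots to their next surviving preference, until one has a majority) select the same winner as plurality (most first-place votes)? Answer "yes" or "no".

Instant-runoff — R1 Fatima 0, Kwame 8, Zara 0, Mei 8, Sven 0, Priya 18 (Priya winner). Winner: Priya.
Plurality — first-place votes: Fatima 0, Kwame 8, Zara 0, Mei 8, Sven 0, Priya 18. Winner: Priya.
The two methods agree.

yes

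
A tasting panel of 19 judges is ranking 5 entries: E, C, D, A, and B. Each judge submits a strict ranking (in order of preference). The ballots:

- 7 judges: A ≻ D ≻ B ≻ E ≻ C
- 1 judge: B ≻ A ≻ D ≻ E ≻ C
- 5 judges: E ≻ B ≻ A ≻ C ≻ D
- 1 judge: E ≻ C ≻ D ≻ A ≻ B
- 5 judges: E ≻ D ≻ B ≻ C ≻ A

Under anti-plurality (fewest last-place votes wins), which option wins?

E

Last-place votes: E 0, C 8, D 5, A 5, B 1.
E is ranked last by the fewest voters, so E wins.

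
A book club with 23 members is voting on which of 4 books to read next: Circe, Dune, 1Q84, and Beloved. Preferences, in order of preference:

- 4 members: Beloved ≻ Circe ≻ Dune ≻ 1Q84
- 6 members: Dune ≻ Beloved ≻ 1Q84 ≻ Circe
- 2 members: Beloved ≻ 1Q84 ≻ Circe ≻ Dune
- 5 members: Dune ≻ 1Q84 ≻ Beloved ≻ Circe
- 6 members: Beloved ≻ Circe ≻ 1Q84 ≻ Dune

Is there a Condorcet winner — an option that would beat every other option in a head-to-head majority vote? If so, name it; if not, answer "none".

Beloved

Beloved vs Circe: 23–0 for Beloved.
Beloved vs Dune: 12–11 for Beloved.
Beloved vs 1Q84: 18–5 for Beloved.
Beloved beats every other option head-to-head.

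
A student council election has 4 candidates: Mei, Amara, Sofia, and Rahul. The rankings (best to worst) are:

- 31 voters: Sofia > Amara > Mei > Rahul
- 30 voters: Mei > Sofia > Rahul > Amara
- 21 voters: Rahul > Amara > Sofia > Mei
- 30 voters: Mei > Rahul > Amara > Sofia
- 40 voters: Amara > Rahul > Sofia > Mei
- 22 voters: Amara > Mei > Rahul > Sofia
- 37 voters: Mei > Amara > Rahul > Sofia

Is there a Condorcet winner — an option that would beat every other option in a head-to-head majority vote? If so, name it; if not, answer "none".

Amara vs Mei: 114–97 for Amara.
Amara vs Sofia: 150–61 for Amara.
Amara vs Rahul: 130–81 for Amara.
Amara beats every other option head-to-head.

Amara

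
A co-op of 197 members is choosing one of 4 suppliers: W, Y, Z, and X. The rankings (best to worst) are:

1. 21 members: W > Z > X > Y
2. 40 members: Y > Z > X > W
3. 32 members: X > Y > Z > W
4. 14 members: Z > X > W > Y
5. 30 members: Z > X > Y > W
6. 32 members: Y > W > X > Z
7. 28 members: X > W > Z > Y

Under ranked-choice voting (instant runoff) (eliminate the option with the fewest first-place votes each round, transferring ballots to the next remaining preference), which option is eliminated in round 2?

X

Round 1: W 21, Y 72, Z 44, X 60. Eliminate W.
Round 2: Y 72, Z 65, X 60. Eliminate X.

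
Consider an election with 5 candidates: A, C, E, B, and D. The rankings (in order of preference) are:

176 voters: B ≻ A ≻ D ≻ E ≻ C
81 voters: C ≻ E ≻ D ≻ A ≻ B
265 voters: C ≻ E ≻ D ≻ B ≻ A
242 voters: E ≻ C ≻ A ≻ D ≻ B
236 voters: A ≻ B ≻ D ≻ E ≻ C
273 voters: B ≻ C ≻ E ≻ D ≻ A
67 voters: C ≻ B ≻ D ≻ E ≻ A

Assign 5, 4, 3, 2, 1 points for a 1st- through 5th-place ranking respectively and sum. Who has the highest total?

C

A: 176·4 + 81·2 + 265·1 + 242·3 + 236·5 + 273·1 + 67·1 = 3377
C: 176·1 + 81·5 + 265·5 + 242·4 + 236·1 + 273·4 + 67·5 = 4537
E: 176·2 + 81·4 + 265·4 + 242·5 + 236·2 + 273·3 + 67·2 = 4371
B: 176·5 + 81·1 + 265·2 + 242·1 + 236·4 + 273·5 + 67·4 = 4310
D: 176·3 + 81·3 + 265·3 + 242·2 + 236·3 + 273·2 + 67·3 = 3505
C has the highest Borda score (4537).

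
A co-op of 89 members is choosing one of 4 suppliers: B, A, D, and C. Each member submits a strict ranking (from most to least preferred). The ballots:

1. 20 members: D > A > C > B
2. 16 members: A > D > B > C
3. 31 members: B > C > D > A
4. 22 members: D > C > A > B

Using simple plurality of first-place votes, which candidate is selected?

D

First-place votes: B 31, A 16, D 42, C 0.
D has the most first-place votes.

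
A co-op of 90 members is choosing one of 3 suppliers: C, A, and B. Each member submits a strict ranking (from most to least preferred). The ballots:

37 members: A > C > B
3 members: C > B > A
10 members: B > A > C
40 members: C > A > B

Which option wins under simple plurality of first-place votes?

First-place votes: C 43, A 37, B 10.
C has the most first-place votes.

C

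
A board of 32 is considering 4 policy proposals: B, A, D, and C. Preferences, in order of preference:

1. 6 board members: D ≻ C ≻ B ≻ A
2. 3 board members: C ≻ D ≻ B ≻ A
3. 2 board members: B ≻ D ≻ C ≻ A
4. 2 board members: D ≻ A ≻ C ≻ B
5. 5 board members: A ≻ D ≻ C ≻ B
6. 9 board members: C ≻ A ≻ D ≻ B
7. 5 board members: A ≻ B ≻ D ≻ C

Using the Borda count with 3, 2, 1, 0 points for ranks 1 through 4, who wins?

D

B: 6·1 + 3·1 + 2·3 + 2·0 + 5·0 + 9·0 + 5·2 = 25
A: 6·0 + 3·0 + 2·0 + 2·2 + 5·3 + 9·2 + 5·3 = 52
D: 6·3 + 3·2 + 2·2 + 2·3 + 5·2 + 9·1 + 5·1 = 58
C: 6·2 + 3·3 + 2·1 + 2·1 + 5·1 + 9·3 + 5·0 = 57
D has the highest Borda score (58).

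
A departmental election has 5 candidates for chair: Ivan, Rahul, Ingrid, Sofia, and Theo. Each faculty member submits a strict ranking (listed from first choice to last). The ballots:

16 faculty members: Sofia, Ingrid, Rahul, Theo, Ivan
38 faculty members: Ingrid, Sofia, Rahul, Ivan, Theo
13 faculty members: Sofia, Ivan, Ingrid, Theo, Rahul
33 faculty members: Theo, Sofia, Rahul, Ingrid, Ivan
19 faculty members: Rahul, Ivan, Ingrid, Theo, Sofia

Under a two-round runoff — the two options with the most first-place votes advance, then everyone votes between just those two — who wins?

Ingrid

Round 1 first-place votes: Ivan 0, Rahul 19, Ingrid 38, Sofia 29, Theo 33.
Ingrid and Theo advance.
Runoff: Ingrid is preferred to Theo by 86 voters; Theo by 33.
Ingrid wins the runoff.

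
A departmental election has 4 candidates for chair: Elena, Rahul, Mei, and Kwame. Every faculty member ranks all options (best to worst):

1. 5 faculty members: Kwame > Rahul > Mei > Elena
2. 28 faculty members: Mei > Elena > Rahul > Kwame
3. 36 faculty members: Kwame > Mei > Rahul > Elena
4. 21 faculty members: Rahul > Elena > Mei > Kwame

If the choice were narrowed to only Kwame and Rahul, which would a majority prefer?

Rahul

Voters preferring Kwame to Rahul: 41; preferring Rahul to Kwame: 49.
Rahul wins the head-to-head.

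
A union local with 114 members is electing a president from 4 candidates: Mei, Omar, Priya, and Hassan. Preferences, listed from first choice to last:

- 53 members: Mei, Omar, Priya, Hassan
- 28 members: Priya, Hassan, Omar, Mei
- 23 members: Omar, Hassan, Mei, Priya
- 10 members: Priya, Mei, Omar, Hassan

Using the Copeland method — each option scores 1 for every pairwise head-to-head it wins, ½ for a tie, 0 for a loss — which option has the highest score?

Mei

Mei: beats Omar, Priya, and Hassan → score 3.
Omar: beats Priya and Hassan; loses to Mei → score 2.
Priya: beats Hassan; loses to Mei and Omar → score 1.
Hassan: loses to Mei, Omar, and Priya → score 0.
Mei has the best pairwise record.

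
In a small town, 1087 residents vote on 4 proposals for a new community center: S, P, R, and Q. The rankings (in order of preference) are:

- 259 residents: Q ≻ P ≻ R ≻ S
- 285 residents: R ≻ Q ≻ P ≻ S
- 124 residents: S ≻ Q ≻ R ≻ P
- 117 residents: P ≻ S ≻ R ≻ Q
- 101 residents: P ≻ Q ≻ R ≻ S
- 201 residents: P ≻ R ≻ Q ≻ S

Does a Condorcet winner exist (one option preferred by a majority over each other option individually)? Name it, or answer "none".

none

Checking pairwise contests:
P beats S 963–124.
Q beats P 668–419.
P beats R 678–409.
R beats Q 603–484.
Every option loses at least one head-to-head, so there is no Condorcet winner.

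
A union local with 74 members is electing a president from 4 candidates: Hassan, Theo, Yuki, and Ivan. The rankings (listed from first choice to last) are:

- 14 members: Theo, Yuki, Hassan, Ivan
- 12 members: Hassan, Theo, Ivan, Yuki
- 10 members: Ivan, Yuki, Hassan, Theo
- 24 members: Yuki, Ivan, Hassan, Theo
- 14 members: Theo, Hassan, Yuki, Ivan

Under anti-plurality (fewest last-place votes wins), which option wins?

Last-place votes: Hassan 0, Theo 34, Yuki 12, Ivan 28.
Hassan is ranked last by the fewest voters, so Hassan wins.

Hassan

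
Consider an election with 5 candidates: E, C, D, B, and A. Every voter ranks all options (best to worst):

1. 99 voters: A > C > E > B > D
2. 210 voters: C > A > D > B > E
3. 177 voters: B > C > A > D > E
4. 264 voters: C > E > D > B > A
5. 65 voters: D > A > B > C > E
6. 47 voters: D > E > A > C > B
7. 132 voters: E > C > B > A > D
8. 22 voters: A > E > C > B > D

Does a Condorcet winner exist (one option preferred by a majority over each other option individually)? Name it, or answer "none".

C

C vs E: 815–201 for C.
C vs D: 904–112 for C.
C vs B: 774–242 for C.
C vs A: 783–233 for C.
C beats every other option head-to-head.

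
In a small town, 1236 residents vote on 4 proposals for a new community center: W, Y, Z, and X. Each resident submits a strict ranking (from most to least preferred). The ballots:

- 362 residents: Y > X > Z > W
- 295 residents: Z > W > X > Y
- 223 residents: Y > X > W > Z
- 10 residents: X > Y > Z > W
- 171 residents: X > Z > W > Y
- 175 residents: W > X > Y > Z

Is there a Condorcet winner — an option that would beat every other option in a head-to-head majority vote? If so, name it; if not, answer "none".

X

X vs W: 766–470 for X.
X vs Y: 651–585 for X.
X vs Z: 941–295 for X.
X beats every other option head-to-head.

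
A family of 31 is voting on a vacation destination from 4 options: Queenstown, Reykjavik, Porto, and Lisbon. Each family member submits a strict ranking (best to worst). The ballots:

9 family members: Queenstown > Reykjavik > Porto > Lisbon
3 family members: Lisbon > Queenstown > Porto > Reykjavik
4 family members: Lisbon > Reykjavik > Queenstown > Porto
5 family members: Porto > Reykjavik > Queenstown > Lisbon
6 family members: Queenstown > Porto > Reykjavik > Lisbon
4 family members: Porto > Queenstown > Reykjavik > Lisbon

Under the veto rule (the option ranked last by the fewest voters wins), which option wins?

Last-place votes: Queenstown 0, Reykjavik 3, Porto 4, Lisbon 24.
Queenstown is ranked last by the fewest voters, so Queenstown wins.

Queenstown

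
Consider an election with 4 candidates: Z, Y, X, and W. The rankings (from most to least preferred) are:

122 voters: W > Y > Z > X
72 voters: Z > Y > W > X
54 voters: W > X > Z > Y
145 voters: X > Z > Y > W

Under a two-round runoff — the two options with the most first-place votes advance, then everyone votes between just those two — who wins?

W

Round 1 first-place votes: Z 72, Y 0, X 145, W 176.
W and X advance.
Runoff: W is preferred to X by 248 voters; X by 145.
W wins the runoff.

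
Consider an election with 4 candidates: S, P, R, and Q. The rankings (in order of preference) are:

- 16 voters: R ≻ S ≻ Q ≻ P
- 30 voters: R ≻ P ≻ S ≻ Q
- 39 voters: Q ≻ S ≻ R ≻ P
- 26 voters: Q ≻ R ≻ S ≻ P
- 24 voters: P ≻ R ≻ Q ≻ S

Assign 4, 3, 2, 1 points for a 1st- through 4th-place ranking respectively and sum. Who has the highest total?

R

S: 16·3 + 30·2 + 39·3 + 26·2 + 24·1 = 301
P: 16·1 + 30·3 + 39·1 + 26·1 + 24·4 = 267
R: 16·4 + 30·4 + 39·2 + 26·3 + 24·3 = 412
Q: 16·2 + 30·1 + 39·4 + 26·4 + 24·2 = 370
R has the highest Borda score (412).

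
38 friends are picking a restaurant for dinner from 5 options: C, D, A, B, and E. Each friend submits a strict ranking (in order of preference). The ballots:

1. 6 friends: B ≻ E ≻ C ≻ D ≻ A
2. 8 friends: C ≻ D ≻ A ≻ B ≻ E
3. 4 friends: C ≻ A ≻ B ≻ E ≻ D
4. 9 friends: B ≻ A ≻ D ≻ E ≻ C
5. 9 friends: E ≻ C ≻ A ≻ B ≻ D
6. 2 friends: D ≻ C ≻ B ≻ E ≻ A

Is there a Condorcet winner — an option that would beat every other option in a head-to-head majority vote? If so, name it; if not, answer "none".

Checking pairwise contests:
E beats C 24–14.
C beats D 27–11.
C beats A 29–9.
C beats B 23–15.
A beats E 21–17.
Every option loses at least one head-to-head, so there is no Condorcet winner.

none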